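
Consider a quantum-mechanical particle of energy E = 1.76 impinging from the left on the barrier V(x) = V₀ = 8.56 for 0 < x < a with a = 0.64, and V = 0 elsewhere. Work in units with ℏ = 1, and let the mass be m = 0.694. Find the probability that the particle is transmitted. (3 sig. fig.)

E < V₀: inside the barrier ψ ∝ e^{±κx} with κ = √(2m(V₀ − E))/ℏ = 3.072.
κa = 1.966, sinh(κa) = 3.502.
The exact tunnelling result is T⁻¹ = 1 + V₀² sinh²(κa) / [4E(V₀ − E)] = 19.77, so T = 0.0506.

T = 0.0506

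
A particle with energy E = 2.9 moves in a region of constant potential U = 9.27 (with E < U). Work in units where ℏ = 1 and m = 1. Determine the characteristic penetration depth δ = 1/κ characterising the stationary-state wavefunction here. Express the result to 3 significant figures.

Since E < U the TISE in this region is ψ'' = κ²ψ with κ = √(2m(U − E))/ℏ.
κ = √(2 × 1 × 6.37) = 3.569. The penetration depth is δ = 1/κ = 0.280.

δ = 0.280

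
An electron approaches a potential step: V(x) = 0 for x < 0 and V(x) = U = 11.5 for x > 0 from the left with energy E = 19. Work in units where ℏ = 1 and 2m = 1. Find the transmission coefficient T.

T = 0.948

The wavenumbers are k₁ = √(2mE)/ℏ = 4.359 on the left and k₂ = √(2m(E − U))/ℏ = 2.739 on the right.
Continuity of ψ and ψ′ at the step yields the reflection amplitude r = (k₁ − k₂)/(k₁ + k₂) = 0.2283; thus R = |r|² = 0.05212, T = 0.9479.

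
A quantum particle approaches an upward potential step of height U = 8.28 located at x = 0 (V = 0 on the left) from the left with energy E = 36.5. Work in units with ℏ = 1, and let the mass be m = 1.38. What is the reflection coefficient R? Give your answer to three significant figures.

The wavenumbers are k₁ = √(2mE)/ℏ = 10.04 on the left and k₂ = √(2m(E − U))/ℏ = 8.825 on the right.
Matching ψ and ψ′ at x = 0 gives r = (k₁ − k₂)/(k₁ + k₂), so R = r² = 0.004126 and T = 1 − R = 0.9959.

R = 0.00413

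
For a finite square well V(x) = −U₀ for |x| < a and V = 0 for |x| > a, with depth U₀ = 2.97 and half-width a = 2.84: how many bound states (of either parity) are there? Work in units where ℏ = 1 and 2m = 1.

Define the well-strength parameter z₀ = (a/ℏ)√(2mU₀) = 2.84 × √(2·0.5·2.97) = 4.894.
A new bound state (alternating even/odd) appears each time z₀ passes a multiple of π/2, so N = ⌊2z₀/π⌋ + 1 = ⌊3.116⌋ + 1 = 4.

N = 4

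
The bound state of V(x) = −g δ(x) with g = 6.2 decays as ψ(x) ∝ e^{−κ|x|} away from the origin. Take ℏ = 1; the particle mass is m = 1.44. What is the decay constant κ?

Integrating the TISE across x = 0 gives the cusp condition ψ'(0⁺) − ψ'(0⁻) = −(2mg/ℏ²)ψ(0).
With ψ ∝ e^{−κ|x|} this yields −2κ = −2mg/ℏ², so κ = mg/ℏ² = 8.928.

κ = 8.93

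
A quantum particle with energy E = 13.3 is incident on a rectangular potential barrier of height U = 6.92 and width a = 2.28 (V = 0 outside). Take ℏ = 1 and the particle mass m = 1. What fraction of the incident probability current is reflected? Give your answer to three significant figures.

R = 0.115

Above the barrier the interior wavenumber is k₂ = √(2m(E − U))/ℏ = 3.572, giving phase k₂a = 8.144.
T = [1 + U² sin²(k₂a) / (4E(E − U))]⁻¹ = 1/1.130 = 0.885.
R = 1 − T = 0.115.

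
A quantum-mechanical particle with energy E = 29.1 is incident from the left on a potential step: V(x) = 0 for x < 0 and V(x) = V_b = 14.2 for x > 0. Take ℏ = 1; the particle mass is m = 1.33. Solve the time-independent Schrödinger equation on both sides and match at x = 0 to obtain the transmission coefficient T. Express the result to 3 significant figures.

The wavenumbers are k₁ = √(2mE)/ℏ = 8.798 on the left and k₂ = √(2m(E − V_b))/ℏ = 6.296 on the right.
Continuity of ψ and ψ′ at the step yields the reflection amplitude r = (k₁ − k₂)/(k₁ + k₂) = 0.1658; thus R = |r|² = 0.02749, T = 0.9725.

T = 0.973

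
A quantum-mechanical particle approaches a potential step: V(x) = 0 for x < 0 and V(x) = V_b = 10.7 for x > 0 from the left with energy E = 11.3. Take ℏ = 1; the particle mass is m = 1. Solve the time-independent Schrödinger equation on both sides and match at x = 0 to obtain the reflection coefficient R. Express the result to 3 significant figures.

The wavenumbers are k₁ = √(2mE)/ℏ = 4.754 on the left and k₂ = √(2m(E − V_b))/ℏ = 1.095 on the right.
Matching ψ and ψ′ at x = 0 gives r = (k₁ − k₂)/(k₁ + k₂), so R = r² = 0.3912 and T = 1 − R = 0.6088.

R = 0.391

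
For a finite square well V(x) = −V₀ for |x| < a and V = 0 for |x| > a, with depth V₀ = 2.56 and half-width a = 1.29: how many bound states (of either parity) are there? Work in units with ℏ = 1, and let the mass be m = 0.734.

N = 2

Define the well-strength parameter z₀ = (a/ℏ)√(2mV₀) = 1.29 × √(2·0.734·2.56) = 2.501.
A new bound state (alternating even/odd) appears each time z₀ passes a multiple of π/2, so N = ⌊2z₀/π⌋ + 1 = ⌊1.592⌋ + 1 = 2.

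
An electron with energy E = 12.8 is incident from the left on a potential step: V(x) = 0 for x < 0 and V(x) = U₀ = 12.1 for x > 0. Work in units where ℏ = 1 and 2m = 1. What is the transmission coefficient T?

T = 0.614

The wavenumbers are k₁ = √(2mE)/ℏ = 3.578 on the left and k₂ = √(2m(E − U₀))/ℏ = 0.8367 on the right.
Continuity of ψ and ψ′ at the step yields the reflection amplitude r = (k₁ − k₂)/(k₁ + k₂) = 0.6209; thus R = |r|² = 0.3856, T = 0.6144.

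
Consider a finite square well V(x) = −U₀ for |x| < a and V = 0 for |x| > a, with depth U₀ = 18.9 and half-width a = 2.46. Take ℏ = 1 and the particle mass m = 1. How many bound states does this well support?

N = 10

Define the well-strength parameter z₀ = (a/ℏ)√(2mU₀) = 2.46 × √(2·1·18.9) = 15.12.
The even/odd transcendental equations gain one root per π/2 in z₀, giving N = 1 + ⌊2z₀/π⌋ = 1 + ⌊9.629⌋ = 10.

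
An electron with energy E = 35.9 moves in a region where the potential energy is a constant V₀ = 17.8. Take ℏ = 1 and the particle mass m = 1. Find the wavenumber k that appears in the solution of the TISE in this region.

k = 6.02

With E > V₀ the solution is oscillatory, ψ ∝ e^{±ikx} with k = √(2m(E − V₀))/ℏ.
k = √(2 × 1 × 18.1) = 6.017.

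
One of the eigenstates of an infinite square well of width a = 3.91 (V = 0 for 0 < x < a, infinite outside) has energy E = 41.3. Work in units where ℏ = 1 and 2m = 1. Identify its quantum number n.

From E_n = n²π²ℏ²/(2ma²) invert to n = √(2ma²E)/(πℏ).
n = (3.91/π) × √(2 × 0.5 × 41.3) = 7.998 → n = 8.

n = 8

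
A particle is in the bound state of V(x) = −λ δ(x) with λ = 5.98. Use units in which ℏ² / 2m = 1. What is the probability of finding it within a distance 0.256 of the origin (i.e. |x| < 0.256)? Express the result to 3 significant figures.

P = 0.784

The normalised bound state is ψ = √κ e^{−κ|x|} with κ = mλ/ℏ² = 2.990.
P(|x| < d) = ∫_{−d}^{d} κ e^{−2κ|x|} dx = 1 − e^{−2κd} = 1 − e^{−1.531} = 0.7837.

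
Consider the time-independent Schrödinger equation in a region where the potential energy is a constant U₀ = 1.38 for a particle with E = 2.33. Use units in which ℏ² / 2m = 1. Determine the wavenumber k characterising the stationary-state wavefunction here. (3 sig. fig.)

k = 0.975

With E > U₀ the solution is oscillatory, ψ ∝ e^{±ikx} with k = √(2m(E − U₀))/ℏ.
k = √(2 × 0.5 × 0.95) = 0.9747.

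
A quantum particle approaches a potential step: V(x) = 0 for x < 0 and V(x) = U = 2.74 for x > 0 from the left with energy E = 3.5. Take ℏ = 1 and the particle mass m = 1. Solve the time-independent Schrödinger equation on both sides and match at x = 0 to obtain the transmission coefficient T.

T = 0.867

The wavenumbers are k₁ = √(2mE)/ℏ = 2.646 on the left and k₂ = √(2m(E − U))/ℏ = 1.233 on the right.
Matching ψ and ψ′ at x = 0 gives r = (k₁ − k₂)/(k₁ + k₂), so R = r² = 0.1327 and T = 1 − R = 0.8673.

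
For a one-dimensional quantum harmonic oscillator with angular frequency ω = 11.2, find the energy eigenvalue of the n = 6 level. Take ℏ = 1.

E = 72.8

Using E_n = (n + ½)ℏω: E_6 = 6.5 × 11.2 = 72.80.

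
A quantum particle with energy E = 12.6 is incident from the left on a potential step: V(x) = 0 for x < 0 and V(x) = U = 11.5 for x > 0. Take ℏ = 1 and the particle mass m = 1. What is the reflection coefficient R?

The wavenumbers are k₁ = √(2mE)/ℏ = 5.020 on the left and k₂ = √(2m(E − U))/ℏ = 1.483 on the right.
Continuity of ψ and ψ′ at the step yields the reflection amplitude r = (k₁ − k₂)/(k₁ + k₂) = 0.5438; thus R = |r|² = 0.2958, T = 0.7042.

R = 0.296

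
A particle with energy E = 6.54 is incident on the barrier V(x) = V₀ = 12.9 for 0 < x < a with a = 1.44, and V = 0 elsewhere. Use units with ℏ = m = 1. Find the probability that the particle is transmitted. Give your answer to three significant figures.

T = 0.000138

Since E < V₀ the interior solution is evanescent with decay constant κ = √(2m(V₀ − E))/ℏ = 3.567.
κa = 5.136, sinh(κa) = 85.00.
The exact tunnelling result is T⁻¹ = 1 + V₀² sinh²(κa) / [4E(V₀ − E)] = 7227, so T = 0.000138.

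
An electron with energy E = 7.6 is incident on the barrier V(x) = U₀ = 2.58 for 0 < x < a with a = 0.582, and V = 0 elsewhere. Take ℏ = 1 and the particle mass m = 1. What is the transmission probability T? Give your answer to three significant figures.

T = 0.961

E > U₀: inside the barrier k₂ = √(2m(E − U₀))/ℏ = 3.169, k₂a = 1.844.
Matching at both interfaces gives T⁻¹ = 1 + U₀² sin²(k₂a) / [4E(E − U₀)] = 1.040, hence T = 0.961.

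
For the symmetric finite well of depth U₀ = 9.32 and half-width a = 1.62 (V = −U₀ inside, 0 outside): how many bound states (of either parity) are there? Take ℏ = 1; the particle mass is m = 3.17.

Define the well-strength parameter z₀ = (a/ℏ)√(2mU₀) = 1.62 × √(2·3.17·9.32) = 12.45.
The even/odd transcendental equations gain one root per π/2 in z₀, giving N = 1 + ⌊2z₀/π⌋ = 1 + ⌊7.928⌋ = 8.

N = 8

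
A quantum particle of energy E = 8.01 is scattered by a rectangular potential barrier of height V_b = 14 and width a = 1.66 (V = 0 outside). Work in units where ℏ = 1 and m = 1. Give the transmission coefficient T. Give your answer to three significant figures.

T = 0.0000400

Since E < V_b the interior solution is evanescent with decay constant κ = √(2m(V_b − E))/ℏ = 3.461.
κa = 5.746, sinh(κa) = 156.4.
Matching ψ, ψ′ at both faces gives T = [1 + V_b² sinh²(κa) / (4E(V_b − E))]⁻¹ = 1/24980 = 0.0000400.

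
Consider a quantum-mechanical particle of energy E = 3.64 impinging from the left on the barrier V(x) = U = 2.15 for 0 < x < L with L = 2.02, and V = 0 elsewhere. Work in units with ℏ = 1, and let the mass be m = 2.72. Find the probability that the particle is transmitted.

T = 0.948

E > U: inside the barrier k₂ = √(2m(E − U))/ℏ = 2.847, k₂L = 5.751.
T = [1 + U² sin²(k₂L) / (4E(E − U))]⁻¹ = 1/1.055 = 0.948.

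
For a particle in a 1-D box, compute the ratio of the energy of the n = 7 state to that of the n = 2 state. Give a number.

E_n = n²π²ℏ²/(2mL²) so the ratio is n₂²/n₁² = 49/4 = 12.25.

12.25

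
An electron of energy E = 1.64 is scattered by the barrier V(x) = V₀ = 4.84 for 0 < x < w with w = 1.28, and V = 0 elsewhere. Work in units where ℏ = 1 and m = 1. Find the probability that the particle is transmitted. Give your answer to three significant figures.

Since E < V₀ the interior solution is evanescent with decay constant κ = √(2m(V₀ − E))/ℏ = 2.530.
κw = 3.238, sinh(κw) = 12.72.
The exact tunnelling result is T⁻¹ = 1 + V₀² sinh²(κw) / [4E(V₀ − E)] = 181.7, so T = 0.00550.

T = 0.00550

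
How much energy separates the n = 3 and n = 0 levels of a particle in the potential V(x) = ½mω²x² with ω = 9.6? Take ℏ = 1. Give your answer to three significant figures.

E_n = ℏω(n + ½), so ΔE = (3 − 0) ℏω = 3 × 9.6 = 28.80.

ΔE = 28.8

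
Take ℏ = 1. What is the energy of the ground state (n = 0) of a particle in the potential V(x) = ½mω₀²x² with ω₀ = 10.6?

Using E_n = (n + ½)ℏω₀: E_0 = 0.5 × 10.6 = 5.300.

E = 5.30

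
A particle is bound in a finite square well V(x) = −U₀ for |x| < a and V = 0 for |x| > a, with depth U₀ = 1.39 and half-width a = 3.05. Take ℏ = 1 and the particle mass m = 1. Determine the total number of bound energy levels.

The dimensionless depth is z₀ = a√(2mU₀)/ℏ = 3.05 × √(2.780) = 5.085.
The even/odd transcendental equations gain one root per π/2 in z₀, giving N = 1 + ⌊2z₀/π⌋ = 1 + ⌊3.237⌋ = 4.

N = 4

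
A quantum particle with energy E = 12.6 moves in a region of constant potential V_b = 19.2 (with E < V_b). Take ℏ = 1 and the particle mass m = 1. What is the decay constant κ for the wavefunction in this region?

Since E < V_b the TISE in this region is ψ'' = κ²ψ with κ = √(2m(V_b − E))/ℏ.
κ = √(2 × 1 × 6.6) = 3.633.

κ = 3.63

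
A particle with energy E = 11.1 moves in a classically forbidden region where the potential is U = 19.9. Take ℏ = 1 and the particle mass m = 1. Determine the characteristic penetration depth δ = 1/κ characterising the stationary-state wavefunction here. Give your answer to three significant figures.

Since E < U the TISE in this region is ψ'' = κ²ψ with κ = √(2m(U − E))/ℏ.
κ = √(2 × 1 × 8.8) = 4.195. The penetration depth is δ = 1/κ = 0.238.

δ = 0.238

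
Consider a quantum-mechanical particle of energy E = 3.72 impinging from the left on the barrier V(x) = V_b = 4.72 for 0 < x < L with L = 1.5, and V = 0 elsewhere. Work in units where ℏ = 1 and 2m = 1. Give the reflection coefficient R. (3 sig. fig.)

Since E < V_b the interior solution is evanescent with decay constant κ = √(2m(V_b − E))/ℏ = 1.0000.
κL = 1.500, sinh(κL) = 2.129.
The exact tunnelling result is T⁻¹ = 1 + V_b² sinh²(κL) / [4E(V_b − E)] = 7.788, so T = 0.128.
R = 1 − T = 0.872.

R = 0.872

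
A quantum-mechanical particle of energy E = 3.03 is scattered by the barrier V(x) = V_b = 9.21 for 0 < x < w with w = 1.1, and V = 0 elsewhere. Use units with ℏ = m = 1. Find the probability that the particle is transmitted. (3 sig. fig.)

E < V_b: inside the barrier ψ ∝ e^{±κx} with κ = √(2m(V_b − E))/ℏ = 3.516.
κw = 3.867, sinh(κw) = 23.89.
The exact tunnelling result is T⁻¹ = 1 + V_b² sinh²(κw) / [4E(V_b − E)] = 647.6, so T = 0.00154.

T = 0.00154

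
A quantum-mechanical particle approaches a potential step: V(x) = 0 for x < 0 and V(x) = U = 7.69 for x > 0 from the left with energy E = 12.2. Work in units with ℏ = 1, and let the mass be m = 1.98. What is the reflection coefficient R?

R = 0.0594

The wavenumbers are k₁ = √(2mE)/ℏ = 6.951 on the left and k₂ = √(2m(E − U))/ℏ = 4.226 on the right.
Matching ψ and ψ′ at x = 0 gives r = (k₁ − k₂)/(k₁ + k₂), so R = r² = 0.05943 and T = 1 − R = 0.9406.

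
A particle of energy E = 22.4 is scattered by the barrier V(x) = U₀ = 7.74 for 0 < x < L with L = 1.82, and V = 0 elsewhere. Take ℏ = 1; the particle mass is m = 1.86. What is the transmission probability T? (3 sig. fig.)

E > U₀: inside the barrier k₂ = √(2m(E − U₀))/ℏ = 7.385, k₂L = 13.44.
Matching at both interfaces gives T⁻¹ = 1 + U₀² sin²(k₂L) / [4E(E − U₀)] = 1.027, hence T = 0.974.

T = 0.974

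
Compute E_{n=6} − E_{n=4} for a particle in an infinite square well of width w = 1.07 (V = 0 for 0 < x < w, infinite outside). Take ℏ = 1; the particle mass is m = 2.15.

ΔE = 40.1

E_n = n²π²ℏ²/(2mw²), so ΔE = (6² − 4²) π²ℏ²/(2mw²).
ΔE = 20 × π² / (2 × 2.15 × 1.07²) = 40.10.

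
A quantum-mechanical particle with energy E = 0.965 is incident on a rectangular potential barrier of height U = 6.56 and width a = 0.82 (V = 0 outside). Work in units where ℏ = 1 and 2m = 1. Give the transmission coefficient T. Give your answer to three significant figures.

E < U: inside the barrier ψ ∝ e^{±κx} with κ = √(2m(U − E))/ℏ = 2.365.
κa = 1.940, sinh(κa) = 3.406.
Matching ψ, ψ′ at both faces gives T = [1 + U² sinh²(κa) / (4E(U − E))]⁻¹ = 1/24.12 = 0.0415.

T = 0.0415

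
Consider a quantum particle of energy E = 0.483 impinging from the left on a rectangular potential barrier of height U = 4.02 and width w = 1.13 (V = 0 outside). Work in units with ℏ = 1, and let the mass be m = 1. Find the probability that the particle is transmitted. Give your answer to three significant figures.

T = 0.00415

E < U: inside the barrier ψ ∝ e^{±κx} with κ = √(2m(U − E))/ℏ = 2.660.
κw = 3.005, sinh(κw) = 10.07.
Matching ψ, ψ′ at both faces gives T = [1 + U² sinh²(κw) / (4E(U − E))]⁻¹ = 1/241.0 = 0.00415.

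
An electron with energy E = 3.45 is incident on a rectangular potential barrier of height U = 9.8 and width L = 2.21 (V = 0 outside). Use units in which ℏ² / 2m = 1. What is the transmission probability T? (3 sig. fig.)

E < U: inside the barrier ψ ∝ e^{±κx} with κ = √(2m(U − E))/ℏ = 2.520.
κL = 5.569, sinh(κL) = 131.1.
The exact tunnelling result is T⁻¹ = 1 + U² sinh²(κL) / [4E(U − E)] = 18830, so T = 0.0000531.

T = 0.0000531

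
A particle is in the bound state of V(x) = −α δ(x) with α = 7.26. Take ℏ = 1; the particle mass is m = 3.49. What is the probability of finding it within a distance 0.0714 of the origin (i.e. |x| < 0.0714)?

The normalised bound state is ψ = √κ e^{−κ|x|} with κ = mα/ℏ² = 25.34.
P(|x| < d) = ∫_{−d}^{d} κ e^{−2κ|x|} dx = 1 − e^{−2κd} = 1 − e^{−3.618} = 0.9732.

P = 0.973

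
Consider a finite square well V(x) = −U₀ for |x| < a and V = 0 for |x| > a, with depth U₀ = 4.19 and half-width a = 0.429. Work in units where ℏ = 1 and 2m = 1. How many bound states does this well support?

Define the well-strength parameter z₀ = (a/ℏ)√(2mU₀) = 0.429 × √(2·0.5·4.19) = 0.8781.
The even/odd transcendental equations gain one root per π/2 in z₀, giving N = 1 + ⌊2z₀/π⌋ = 1 + ⌊0.5590⌋ = 1.

N = 1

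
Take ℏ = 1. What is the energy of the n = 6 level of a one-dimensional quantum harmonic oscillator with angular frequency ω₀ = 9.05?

E = 58.8

The oscillator eigenvalues are E_n = ℏω₀(n + ½), so E_6 = 9.05 × 6.5 = 58.83.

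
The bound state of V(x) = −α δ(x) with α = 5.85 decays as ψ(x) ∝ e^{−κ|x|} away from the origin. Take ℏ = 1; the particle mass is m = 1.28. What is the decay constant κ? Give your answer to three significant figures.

Integrating the TISE across x = 0 gives the cusp condition ψ'(0⁺) − ψ'(0⁻) = −(2mα/ℏ²)ψ(0).
With ψ ∝ e^{−κ|x|} this yields −2κ = −2mα/ℏ², so κ = mα/ℏ² = 7.488.

κ = 7.49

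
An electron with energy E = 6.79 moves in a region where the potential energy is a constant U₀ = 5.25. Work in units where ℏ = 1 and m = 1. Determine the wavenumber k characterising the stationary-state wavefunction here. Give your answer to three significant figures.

With E > U₀ the solution is oscillatory, ψ ∝ e^{±ikx} with k = √(2m(E − U₀))/ℏ.
k = √(2 × 1 × 1.54) = 1.755.

k = 1.75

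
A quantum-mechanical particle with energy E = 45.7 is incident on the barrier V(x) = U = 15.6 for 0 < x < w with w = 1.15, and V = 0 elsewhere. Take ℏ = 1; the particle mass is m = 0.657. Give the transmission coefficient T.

T = 0.972

E > U: inside the barrier k₂ = √(2m(E − U))/ℏ = 6.289, k₂w = 7.232.
Matching at both interfaces gives T⁻¹ = 1 + U² sin²(k₂w) / [4E(E − U)] = 1.029, hence T = 0.972.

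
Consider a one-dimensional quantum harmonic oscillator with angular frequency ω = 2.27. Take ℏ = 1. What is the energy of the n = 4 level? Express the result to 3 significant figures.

Using E_n = (n + ½)ℏω: E_4 = 4.5 × 2.27 = 10.22.

E = 10.2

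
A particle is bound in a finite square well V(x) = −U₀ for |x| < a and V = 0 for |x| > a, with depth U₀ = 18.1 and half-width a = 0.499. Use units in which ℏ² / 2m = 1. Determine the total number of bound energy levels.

N = 2

The dimensionless depth is z₀ = a√(2mU₀)/ℏ = 0.499 × √(18.10) = 2.123.
The even/odd transcendental equations gain one root per π/2 in z₀, giving N = 1 + ⌊2z₀/π⌋ = 1 + ⌊1.352⌋ = 2.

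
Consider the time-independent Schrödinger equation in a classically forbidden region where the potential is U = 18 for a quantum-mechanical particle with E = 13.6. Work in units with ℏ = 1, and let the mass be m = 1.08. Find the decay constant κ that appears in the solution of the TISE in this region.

Since E < U the TISE in this region is ψ'' = κ²ψ with κ = √(2m(U − E))/ℏ.
κ = √(2 × 1.08 × 4.4) = 3.083.

κ = 3.08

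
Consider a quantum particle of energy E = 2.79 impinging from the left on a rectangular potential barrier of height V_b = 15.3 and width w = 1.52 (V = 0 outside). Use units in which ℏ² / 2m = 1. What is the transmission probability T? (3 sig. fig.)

T = 0.0000510

E < V_b: inside the barrier ψ ∝ e^{±κx} with κ = √(2m(V_b − E))/ℏ = 3.537.
κw = 5.376, sinh(κw) = 108.1.
Matching ψ, ψ′ at both faces gives T = [1 + V_b² sinh²(κw) / (4E(V_b − E))]⁻¹ = 1/19590 = 0.0000510.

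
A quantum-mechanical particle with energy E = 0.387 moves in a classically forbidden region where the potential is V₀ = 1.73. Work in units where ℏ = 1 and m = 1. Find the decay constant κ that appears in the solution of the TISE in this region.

Since E < V₀ the TISE in this region is ψ'' = κ²ψ with κ = √(2m(V₀ − E))/ℏ.
κ = √(2 × 1 × 1.343) = 1.639.

κ = 1.64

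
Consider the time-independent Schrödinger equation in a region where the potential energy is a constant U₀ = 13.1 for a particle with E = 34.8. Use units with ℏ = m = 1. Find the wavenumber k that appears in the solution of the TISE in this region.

With E > U₀ the solution is oscillatory, ψ ∝ e^{±ikx} with k = √(2m(E − U₀))/ℏ.
k = √(2 × 1 × 21.7) = 6.588.

k = 6.59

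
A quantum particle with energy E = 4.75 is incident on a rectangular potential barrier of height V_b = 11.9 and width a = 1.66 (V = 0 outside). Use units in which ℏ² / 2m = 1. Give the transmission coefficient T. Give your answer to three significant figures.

T = 0.000535

Since E < V_b the interior solution is evanescent with decay constant κ = √(2m(V_b − E))/ℏ = 2.674.
κa = 4.439, sinh(κa) = 42.33.
The exact tunnelling result is T⁻¹ = 1 + V_b² sinh²(κa) / [4E(V_b − E)] = 1869, so T = 0.000535.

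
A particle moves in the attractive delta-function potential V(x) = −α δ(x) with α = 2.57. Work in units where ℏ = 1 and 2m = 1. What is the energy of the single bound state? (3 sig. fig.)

For x ≠ 0 the bound state is ψ ∝ e^{−κ|x|}; integrating the TISE across the delta gives the cusp condition 2κ = 2mα/ℏ², so κ = 1.285.
Then E = −ℏ²κ²/(2m) = −mα²/(2ℏ²) = -1.651.

E = -1.65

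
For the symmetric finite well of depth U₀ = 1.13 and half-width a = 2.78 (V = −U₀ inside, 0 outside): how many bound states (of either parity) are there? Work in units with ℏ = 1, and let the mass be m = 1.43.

N = 4

Define the well-strength parameter z₀ = (a/ℏ)√(2mU₀) = 2.78 × √(2·1.43·1.13) = 4.998.
A new bound state (alternating even/odd) appears each time z₀ passes a multiple of π/2, so N = ⌊2z₀/π⌋ + 1 = ⌊3.182⌋ + 1 = 4.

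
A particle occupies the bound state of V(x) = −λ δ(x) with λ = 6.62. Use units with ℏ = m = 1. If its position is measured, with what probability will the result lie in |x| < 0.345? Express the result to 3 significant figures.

P = 0.990

The normalised bound state is ψ = √κ e^{−κ|x|} with κ = mλ/ℏ² = 6.620.
P(|x| < d) = ∫_{−d}^{d} κ e^{−2κ|x|} dx = 1 − e^{−2κd} = 1 − e^{−4.568} = 0.9896.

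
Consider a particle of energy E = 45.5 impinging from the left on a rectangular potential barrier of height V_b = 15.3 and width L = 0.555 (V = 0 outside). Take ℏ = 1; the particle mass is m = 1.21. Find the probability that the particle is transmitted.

Above the barrier the interior wavenumber is k₂ = √(2m(E − V_b))/ℏ = 8.549, giving phase k₂L = 4.745.
Matching at both interfaces gives T⁻¹ = 1 + V_b² sin²(k₂L) / [4E(E − V_b)] = 1.043, hence T = 0.959.

T = 0.959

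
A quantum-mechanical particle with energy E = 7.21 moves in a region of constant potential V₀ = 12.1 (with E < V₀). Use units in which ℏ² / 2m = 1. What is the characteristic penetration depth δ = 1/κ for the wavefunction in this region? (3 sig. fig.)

Since E < V₀ the TISE in this region is ψ'' = κ²ψ with κ = √(2m(V₀ − E))/ℏ.
κ = √(2 × 0.5 × 4.89) = 2.211. The penetration depth is δ = 1/κ = 0.452.

δ = 0.452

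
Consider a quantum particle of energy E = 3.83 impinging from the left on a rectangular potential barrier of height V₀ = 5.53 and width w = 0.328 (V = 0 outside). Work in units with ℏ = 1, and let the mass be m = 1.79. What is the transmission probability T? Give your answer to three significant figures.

E < V₀: inside the barrier ψ ∝ e^{±κx} with κ = √(2m(V₀ − E))/ℏ = 2.467.
κw = 0.8092, sinh(κw) = 0.9004.
Matching ψ, ψ′ at both faces gives T = [1 + V₀² sinh²(κw) / (4E(V₀ − E))]⁻¹ = 1/1.952 = 0.512.

T = 0.512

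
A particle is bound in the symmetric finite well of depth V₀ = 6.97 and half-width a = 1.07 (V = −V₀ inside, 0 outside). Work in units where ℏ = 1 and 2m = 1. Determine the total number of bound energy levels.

Define the well-strength parameter z₀ = (a/ℏ)√(2mV₀) = 1.07 × √(2·0.5·6.97) = 2.825.
A new bound state (alternating even/odd) appears each time z₀ passes a multiple of π/2, so N = ⌊2z₀/π⌋ + 1 = ⌊1.798⌋ + 1 = 2.

N = 2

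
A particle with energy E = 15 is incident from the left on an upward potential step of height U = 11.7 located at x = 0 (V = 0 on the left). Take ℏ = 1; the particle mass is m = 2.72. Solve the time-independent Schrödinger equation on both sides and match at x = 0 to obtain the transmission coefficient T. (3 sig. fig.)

The wavenumbers are k₁ = √(2mE)/ℏ = 9.033 on the left and k₂ = √(2m(E − U))/ℏ = 4.237 on the right.
Continuity of ψ and ψ′ at the step yields the reflection amplitude r = (k₁ − k₂)/(k₁ + k₂) = 0.3614; thus R = |r|² = 0.1306, T = 0.8694.

T = 0.869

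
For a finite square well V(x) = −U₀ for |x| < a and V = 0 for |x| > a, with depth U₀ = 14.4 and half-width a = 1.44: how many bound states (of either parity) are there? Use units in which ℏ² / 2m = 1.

Define the well-strength parameter z₀ = (a/ℏ)√(2mU₀) = 1.44 × √(2·0.5·14.4) = 5.464.
The even/odd transcendental equations gain one root per π/2 in z₀, giving N = 1 + ⌊2z₀/π⌋ = 1 + ⌊3.479⌋ = 4.

N = 4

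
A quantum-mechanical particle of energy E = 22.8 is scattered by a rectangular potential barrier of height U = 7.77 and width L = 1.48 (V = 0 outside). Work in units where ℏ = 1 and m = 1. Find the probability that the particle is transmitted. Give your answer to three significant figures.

T = 0.961

Above the barrier the interior wavenumber is k₂ = √(2m(E − U))/ℏ = 5.483, giving phase k₂L = 8.114.
T = [1 + U² sin²(k₂L) / (4E(E − U))]⁻¹ = 1/1.041 = 0.961.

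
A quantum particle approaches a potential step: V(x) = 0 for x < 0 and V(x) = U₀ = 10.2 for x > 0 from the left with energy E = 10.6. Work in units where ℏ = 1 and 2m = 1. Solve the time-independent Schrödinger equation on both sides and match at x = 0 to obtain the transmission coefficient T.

The wavenumbers are k₁ = √(2mE)/ℏ = 3.256 on the left and k₂ = √(2m(E − U₀))/ℏ = 0.6325 on the right.
Matching ψ and ψ′ at x = 0 gives r = (k₁ − k₂)/(k₁ + k₂), so R = r² = 0.4552 and T = 1 − R = 0.5448.

T = 0.545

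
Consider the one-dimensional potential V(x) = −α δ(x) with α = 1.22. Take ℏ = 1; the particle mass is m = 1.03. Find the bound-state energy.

For x ≠ 0 the bound state is ψ ∝ e^{−κ|x|}; integrating the TISE across the delta gives the cusp condition 2κ = 2mα/ℏ², so κ = 1.257.
Then E = −ℏ²κ²/(2m) = −mα²/(2ℏ²) = -0.7665.

E = -0.767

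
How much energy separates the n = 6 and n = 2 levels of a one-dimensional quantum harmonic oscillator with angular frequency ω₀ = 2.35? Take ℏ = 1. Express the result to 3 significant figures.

E_n = ℏω₀(n + ½), so ΔE = (6 − 2) ℏω₀ = 4 × 2.35 = 9.400.

ΔE = 9.40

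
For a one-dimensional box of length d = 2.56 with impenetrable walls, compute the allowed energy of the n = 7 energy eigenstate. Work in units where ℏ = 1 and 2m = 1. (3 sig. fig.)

E = 73.8

Requiring ψ(0) = ψ(d) = 0 quantises k = nπ/d, hence E_n = ℏ²k²/2m = n²π²ℏ²/(2md²).
E_7 = 7² × π² / (2 × 0.5 × 2.56²) = 73.79.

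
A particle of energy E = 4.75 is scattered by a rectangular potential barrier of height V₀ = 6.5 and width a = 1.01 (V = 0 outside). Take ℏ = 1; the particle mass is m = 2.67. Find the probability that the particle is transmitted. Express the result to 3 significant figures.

T = 0.00653

E < V₀: inside the barrier ψ ∝ e^{±κx} with κ = √(2m(V₀ − E))/ℏ = 3.057.
κa = 3.088, sinh(κa) = 10.94.
Matching ψ, ψ′ at both faces gives T = [1 + V₀² sinh²(κa) / (4E(V₀ − E))]⁻¹ = 1/153.0 = 0.00653.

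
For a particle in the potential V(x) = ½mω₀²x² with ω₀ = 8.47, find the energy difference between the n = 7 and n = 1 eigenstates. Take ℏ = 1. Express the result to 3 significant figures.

E_n = ℏω₀(n + ½), so ΔE = (7 − 1) ℏω₀ = 6 × 8.47 = 50.82.

ΔE = 50.8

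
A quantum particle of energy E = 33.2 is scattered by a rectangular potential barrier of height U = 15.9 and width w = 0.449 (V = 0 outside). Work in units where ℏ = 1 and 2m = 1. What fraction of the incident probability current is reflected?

R = 0.0914

E > U: inside the barrier k₂ = √(2m(E − U))/ℏ = 4.159, k₂w = 1.868.
Matching at both interfaces gives T⁻¹ = 1 + U² sin²(k₂w) / [4E(E − U)] = 1.101, hence T = 0.909.
R = 1 − T = 0.0914.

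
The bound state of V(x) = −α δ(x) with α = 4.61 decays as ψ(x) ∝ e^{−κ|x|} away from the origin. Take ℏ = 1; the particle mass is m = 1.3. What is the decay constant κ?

κ = 5.99

Integrating the TISE across x = 0 gives the cusp condition ψ'(0⁺) − ψ'(0⁻) = −(2mα/ℏ²)ψ(0).
With ψ ∝ e^{−κ|x|} this yields −2κ = −2mα/ℏ², so κ = mα/ℏ² = 5.993.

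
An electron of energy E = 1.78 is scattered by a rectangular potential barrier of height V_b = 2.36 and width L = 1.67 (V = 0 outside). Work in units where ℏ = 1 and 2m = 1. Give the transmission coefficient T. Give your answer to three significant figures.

Since E < V_b the interior solution is evanescent with decay constant κ = √(2m(V_b − E))/ℏ = 0.7616.
κL = 1.272, sinh(κL) = 1.644.
The exact tunnelling result is T⁻¹ = 1 + V_b² sinh²(κL) / [4E(V_b − E)] = 4.643, so T = 0.215.

T = 0.215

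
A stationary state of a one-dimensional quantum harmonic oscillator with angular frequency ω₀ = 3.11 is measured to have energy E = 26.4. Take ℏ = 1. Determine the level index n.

n = 8

Invert E_n = (n + ½)ℏω₀: n = E/ℏω₀ − ½ = 7.989, so n = 8.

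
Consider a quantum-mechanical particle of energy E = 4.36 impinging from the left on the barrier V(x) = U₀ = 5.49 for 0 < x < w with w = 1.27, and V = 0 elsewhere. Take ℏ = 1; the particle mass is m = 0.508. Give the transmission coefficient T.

T = 0.165

Since E < U₀ the interior solution is evanescent with decay constant κ = √(2m(U₀ − E))/ℏ = 1.071.
κw = 1.361, sinh(κw) = 1.821.
The exact tunnelling result is T⁻¹ = 1 + U₀² sinh²(κw) / [4E(U₀ − E)] = 6.074, so T = 0.165.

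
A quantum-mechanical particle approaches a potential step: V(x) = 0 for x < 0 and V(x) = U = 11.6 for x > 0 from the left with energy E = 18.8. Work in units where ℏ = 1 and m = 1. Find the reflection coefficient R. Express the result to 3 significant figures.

The wavenumbers are k₁ = √(2mE)/ℏ = 6.132 on the left and k₂ = √(2m(E − U))/ℏ = 3.795 on the right.
Matching ψ and ψ′ at x = 0 gives r = (k₁ − k₂)/(k₁ + k₂), so R = r² = 0.05543 and T = 1 − R = 0.9446.

R = 0.0554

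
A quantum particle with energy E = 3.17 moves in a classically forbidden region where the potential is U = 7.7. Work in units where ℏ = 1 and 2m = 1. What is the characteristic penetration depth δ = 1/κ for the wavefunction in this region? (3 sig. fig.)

δ = 0.470

Since E < U the TISE in this region is ψ'' = κ²ψ with κ = √(2m(U − E))/ℏ.
κ = √(2 × 0.5 × 4.53) = 2.128. The penetration depth is δ = 1/κ = 0.470.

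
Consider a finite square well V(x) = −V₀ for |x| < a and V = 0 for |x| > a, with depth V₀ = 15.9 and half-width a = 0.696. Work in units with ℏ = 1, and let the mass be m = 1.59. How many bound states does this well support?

The dimensionless depth is z₀ = a√(2mV₀)/ℏ = 0.696 × √(50.56) = 4.949.
The even/odd transcendental equations gain one root per π/2 in z₀, giving N = 1 + ⌊2z₀/π⌋ = 1 + ⌊3.151⌋ = 4.

N = 4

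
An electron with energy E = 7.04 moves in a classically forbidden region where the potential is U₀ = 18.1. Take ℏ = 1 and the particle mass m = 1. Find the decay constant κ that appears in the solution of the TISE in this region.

κ = 4.70

Since E < U₀ the TISE in this region is ψ'' = κ²ψ with κ = √(2m(U₀ − E))/ℏ.
κ = √(2 × 1 × 11.06) = 4.703.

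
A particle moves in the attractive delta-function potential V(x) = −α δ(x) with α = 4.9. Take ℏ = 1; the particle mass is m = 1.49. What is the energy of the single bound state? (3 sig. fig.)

E = -17.9

For x ≠ 0 the bound state is ψ ∝ e^{−κ|x|}; integrating the TISE across the delta gives the cusp condition 2κ = 2mα/ℏ², so κ = 7.301.
Then E = −ℏ²κ²/(2m) = −mα²/(2ℏ²) = -17.89.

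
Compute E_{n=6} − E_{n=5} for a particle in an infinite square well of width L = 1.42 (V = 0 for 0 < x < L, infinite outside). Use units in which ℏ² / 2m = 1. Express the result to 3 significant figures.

ΔE = 53.8

E_n = n²π²ℏ²/(2mL²), so ΔE = (6² − 5²) π²ℏ²/(2mL²).
ΔE = 11 × π² / (2 × 0.5 × 1.42²) = 53.84.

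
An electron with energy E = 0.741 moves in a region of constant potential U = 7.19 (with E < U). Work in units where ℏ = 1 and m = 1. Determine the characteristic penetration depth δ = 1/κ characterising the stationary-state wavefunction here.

Since E < U the TISE in this region is ψ'' = κ²ψ with κ = √(2m(U − E))/ℏ.
κ = √(2 × 1 × 6.449) = 3.591. The penetration depth is δ = 1/κ = 0.278.

δ = 0.278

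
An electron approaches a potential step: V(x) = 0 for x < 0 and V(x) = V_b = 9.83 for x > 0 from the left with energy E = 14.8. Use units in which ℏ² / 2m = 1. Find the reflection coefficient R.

R = 0.0709

On each side the TISE gives plane waves with k = √(2m(E − V))/ℏ: k₁ = √(2·½·14.8) = 3.847, k₂ = √(2·½·4.97) = 2.229.
Continuity of ψ and ψ′ at the step yields the reflection amplitude r = (k₁ − k₂)/(k₁ + k₂) = 0.2662; thus R = |r|² = 0.07088, T = 0.9291.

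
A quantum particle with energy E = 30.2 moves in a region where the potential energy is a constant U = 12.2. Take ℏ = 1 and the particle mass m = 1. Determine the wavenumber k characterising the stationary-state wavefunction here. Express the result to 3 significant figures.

k = 6.00

With E > U the solution is oscillatory, ψ ∝ e^{±ikx} with k = √(2m(E − U))/ℏ.
k = √(2 × 1 × 18) = 6.000.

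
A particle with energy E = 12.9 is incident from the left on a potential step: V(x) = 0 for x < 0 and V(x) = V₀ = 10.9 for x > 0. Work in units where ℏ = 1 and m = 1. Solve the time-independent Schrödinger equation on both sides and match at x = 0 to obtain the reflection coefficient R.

R = 0.189

On each side the TISE gives plane waves with k = √(2m(E − V))/ℏ: k₁ = √(2·1·12.9) = 5.079, k₂ = √(2·1·2) = 2.000.
Matching ψ and ψ′ at x = 0 gives r = (k₁ − k₂)/(k₁ + k₂), so R = r² = 0.1892 and T = 1 − R = 0.8108.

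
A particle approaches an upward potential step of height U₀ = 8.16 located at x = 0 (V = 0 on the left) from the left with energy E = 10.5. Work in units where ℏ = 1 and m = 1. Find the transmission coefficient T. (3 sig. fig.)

T = 0.871

The wavenumbers are k₁ = √(2mE)/ℏ = 4.583 on the left and k₂ = √(2m(E − U₀))/ℏ = 2.163 on the right.
Continuity of ψ and ψ′ at the step yields the reflection amplitude r = (k₁ − k₂)/(k₁ + k₂) = 0.3586; thus R = |r|² = 0.1286, T = 0.8714.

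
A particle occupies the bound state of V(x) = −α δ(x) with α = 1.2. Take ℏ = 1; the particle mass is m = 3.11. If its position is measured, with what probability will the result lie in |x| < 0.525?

P = 0.980

The normalised bound state is ψ = √κ e^{−κ|x|} with κ = mα/ℏ² = 3.732.
P(|x| < d) = ∫_{−d}^{d} κ e^{−2κ|x|} dx = 1 − e^{−2κd} = 1 − e^{−3.919} = 0.9801.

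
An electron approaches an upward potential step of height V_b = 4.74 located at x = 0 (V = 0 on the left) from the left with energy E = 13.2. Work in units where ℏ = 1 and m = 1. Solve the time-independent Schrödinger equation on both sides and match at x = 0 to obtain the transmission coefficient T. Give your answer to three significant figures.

The wavenumbers are k₁ = √(2mE)/ℏ = 5.138 on the left and k₂ = √(2m(E − V_b))/ℏ = 4.113 on the right.
Continuity of ψ and ψ′ at the step yields the reflection amplitude r = (k₁ − k₂)/(k₁ + k₂) = 0.1108; thus R = |r|² = 0.01227, T = 0.9877.

T = 0.988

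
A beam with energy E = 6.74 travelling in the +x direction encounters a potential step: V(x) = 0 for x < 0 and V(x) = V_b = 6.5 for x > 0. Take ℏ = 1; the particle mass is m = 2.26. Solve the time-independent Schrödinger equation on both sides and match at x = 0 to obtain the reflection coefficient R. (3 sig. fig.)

On each side the TISE gives plane waves with k = √(2m(E − V))/ℏ: k₁ = √(2·2.26·6.74) = 5.519, k₂ = √(2·2.26·0.24) = 1.042.
Continuity of ψ and ψ′ at the step yields the reflection amplitude r = (k₁ − k₂)/(k₁ + k₂) = 0.6825; thus R = |r|² = 0.4658, T = 0.5342.

R = 0.466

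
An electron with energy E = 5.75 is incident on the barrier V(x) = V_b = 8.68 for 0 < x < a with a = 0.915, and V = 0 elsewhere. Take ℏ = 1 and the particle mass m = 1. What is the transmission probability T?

Since E < V_b the interior solution is evanescent with decay constant κ = √(2m(V_b − E))/ℏ = 2.421.
κa = 2.215, sinh(κa) = 4.526.
Matching ψ, ψ′ at both faces gives T = [1 + V_b² sinh²(κa) / (4E(V_b − E))]⁻¹ = 1/23.90 = 0.0418.

T = 0.0418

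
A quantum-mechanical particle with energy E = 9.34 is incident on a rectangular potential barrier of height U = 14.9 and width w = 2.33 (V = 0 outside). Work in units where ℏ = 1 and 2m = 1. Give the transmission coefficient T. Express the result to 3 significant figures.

T = 0.0000633

E < U: inside the barrier ψ ∝ e^{±κx} with κ = √(2m(U − E))/ℏ = 2.358.
κw = 5.494, sinh(κw) = 121.6.
Matching ψ, ψ′ at both faces gives T = [1 + U² sinh²(κw) / (4E(U − E))]⁻¹ = 1/15810 = 0.0000633.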